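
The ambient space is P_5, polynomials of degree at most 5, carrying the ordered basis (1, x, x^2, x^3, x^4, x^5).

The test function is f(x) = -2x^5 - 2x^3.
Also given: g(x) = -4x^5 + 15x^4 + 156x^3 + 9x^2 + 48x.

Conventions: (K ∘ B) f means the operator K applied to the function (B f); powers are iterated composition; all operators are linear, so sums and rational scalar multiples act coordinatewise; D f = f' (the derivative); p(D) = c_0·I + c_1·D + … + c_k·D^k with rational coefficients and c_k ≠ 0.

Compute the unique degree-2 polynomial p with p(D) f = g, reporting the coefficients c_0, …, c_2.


p(D) = 2·I − (3/2)·D − 4·D^2, i.e. c_0 = 2, c_1 = -3/2, c_2 = -4

D^0 f = -2x^5 - 2x^3
D^1 f = -10x^4 - 6x^2
D^2 f = -40x^3 - 12x
matching coefficients of g against c_0 f + c_1 Df + … from the top degree down determines the c_i
solution: c_0 = 2, c_1 = -3/2, c_2 = -4


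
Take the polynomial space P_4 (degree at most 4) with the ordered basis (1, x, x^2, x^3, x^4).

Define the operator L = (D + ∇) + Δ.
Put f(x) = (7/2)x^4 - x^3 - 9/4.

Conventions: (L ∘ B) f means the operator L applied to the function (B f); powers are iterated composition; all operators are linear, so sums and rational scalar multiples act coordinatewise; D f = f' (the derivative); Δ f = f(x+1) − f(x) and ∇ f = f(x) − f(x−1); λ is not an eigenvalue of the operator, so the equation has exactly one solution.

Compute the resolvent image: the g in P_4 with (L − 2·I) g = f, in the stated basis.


write g with unknown coordinates in the stated basis and equate coefficients in (L − 2·I) g = f
solving from the highest basis element down gives g = -(7/4)x^4 - 10x^3 - 45x^2 - 142x - 1775/8
check: L g = -21x^3 - 90x^2 - 284x - 446
so L g − 2·g = (7/2)x^4 - x^3 - 9/4 = f ✓

g(x) = -(7/4)x^4 - 10x^3 - 45x^2 - 142x - 1775/8


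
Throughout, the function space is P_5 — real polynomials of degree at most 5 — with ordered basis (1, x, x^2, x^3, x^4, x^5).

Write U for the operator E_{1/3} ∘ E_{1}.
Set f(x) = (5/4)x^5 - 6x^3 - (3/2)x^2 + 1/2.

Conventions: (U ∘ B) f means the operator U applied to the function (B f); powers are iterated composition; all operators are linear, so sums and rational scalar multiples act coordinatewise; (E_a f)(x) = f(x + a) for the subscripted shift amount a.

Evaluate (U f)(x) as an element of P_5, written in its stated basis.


E_{1} f = (5/4)x^5 + (25/4)x^4 + (13/2)x^3 - 7x^2 - (59/4)x - 23/4
E_{1/3} E_{1} f = (5/4)x^5 + (25/3)x^4 + (146/9)x^3 + (223/54)x^2 - (1316/81)x - 5405/486

the image equals g(x) = (5/4)x^5 + (25/3)x^4 + (146/9)x^3 + (223/54)x^2 - (1316/81)x - 5405/486


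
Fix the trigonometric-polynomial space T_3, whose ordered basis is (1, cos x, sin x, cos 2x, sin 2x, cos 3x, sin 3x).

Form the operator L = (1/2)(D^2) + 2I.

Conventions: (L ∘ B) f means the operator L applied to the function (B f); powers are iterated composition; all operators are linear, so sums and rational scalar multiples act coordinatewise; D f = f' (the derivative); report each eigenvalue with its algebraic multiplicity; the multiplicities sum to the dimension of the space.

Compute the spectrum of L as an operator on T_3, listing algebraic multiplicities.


λ = -5/2 (multiplicity 2), λ = 0 (multiplicity 2), λ = 3/2 (multiplicity 2), λ = 2 (multiplicity 1)

image of 1: 2
image of cos x: (3/2)cos x
image of sin x: (3/2)sin x
image of cos 2x: 0
image of sin 2x: 0
image of cos 3x: -(5/2)cos 3x
image of sin 3x: -(5/2)sin 3x
the matrix is diagonal; its diagonal is (2, 3/2, 3/2, 0, 0, -5/2, -5/2)
for a triangular matrix the eigenvalues are the diagonal entries, with algebraic multiplicity their repetition count


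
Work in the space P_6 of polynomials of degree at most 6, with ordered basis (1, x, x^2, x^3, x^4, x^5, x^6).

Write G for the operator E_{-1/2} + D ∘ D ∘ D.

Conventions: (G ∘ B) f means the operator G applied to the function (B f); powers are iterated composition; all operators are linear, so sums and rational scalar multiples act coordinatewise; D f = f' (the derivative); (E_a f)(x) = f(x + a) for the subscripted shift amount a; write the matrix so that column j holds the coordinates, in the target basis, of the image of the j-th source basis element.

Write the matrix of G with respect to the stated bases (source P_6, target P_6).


image of 1: 1
image of x: x - 1/2
image of x^2: x^2 - x + 1/4
image of x^3: x^3 - (3/2)x^2 + (3/4)x + 47/8
image of x^4: x^4 - 2x^3 + (3/2)x^2 + (47/2)x + 1/16
image of x^5: x^5 - (5/2)x^4 + (5/2)x^3 + (235/4)x^2 + (5/16)x - 1/32
image of x^6: x^6 - 3x^5 + (15/4)x^4 + (235/2)x^3 + (15/16)x^2 - (3/16)x + 1/64
each image's coordinates form column j of the matrix

the matrix is [[1, -1/2, 1/4, 47/8, 1/16, -1/32, 1/64]; [0, 1, -1, 3/4, 47/2, 5/16, -3/16]; [0, 0, 1, -3/2, 3/2, 235/4, 15/16]; [0, 0, 0, 1, -2, 5/2, 235/2]; [0, 0, 0, 0, 1, -5/2, 15/4]; [0, 0, 0, 0, 0, 1, -3]; [0, 0, 0, 0, 0, 0, 1]] (rows listed top to bottom)


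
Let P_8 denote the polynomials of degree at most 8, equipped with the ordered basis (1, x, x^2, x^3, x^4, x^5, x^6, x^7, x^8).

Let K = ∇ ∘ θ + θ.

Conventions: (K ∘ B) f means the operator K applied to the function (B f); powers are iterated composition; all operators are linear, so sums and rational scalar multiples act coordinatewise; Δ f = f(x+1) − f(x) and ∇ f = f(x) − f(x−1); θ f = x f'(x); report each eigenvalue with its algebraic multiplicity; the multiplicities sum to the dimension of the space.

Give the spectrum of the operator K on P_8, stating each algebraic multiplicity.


λ = 0 (multiplicity 1), λ = 1 (multiplicity 1), λ = 2 (multiplicity 1), λ = 3 (multiplicity 1), λ = 4 (multiplicity 1), λ = 5 (multiplicity 1), λ = 6 (multiplicity 1), λ = 7 (multiplicity 1), λ = 8 (multiplicity 1)

image of 1: 0
image of x: x + 1
image of x^2: 2x^2 + 4x - 2
image of x^3: 3x^3 + 9x^2 - 9x + 3
image of x^4: 4x^4 + 16x^3 - 24x^2 + 16x - 4
image of x^5: 5x^5 + 25x^4 - 50x^3 + 50x^2 - 25x + 5
image of x^6: 6x^6 + 36x^5 - 90x^4 + 120x^3 - 90x^2 + 36x - 6
image of x^7: 7x^7 + 49x^6 - 147x^5 + 245x^4 - 245x^3 + 147x^2 - 49x + 7
image of x^8: 8x^8 + 64x^7 - 224x^6 + 448x^5 - 560x^4 + 448x^3 - 224x^2 + 64x - 8
the matrix is upper triangular; its diagonal is (0, 1, 2, 3, 4, 5, 6, 7, 8)
for a triangular matrix the eigenvalues are the diagonal entries, with algebraic multiplicity their repetition count


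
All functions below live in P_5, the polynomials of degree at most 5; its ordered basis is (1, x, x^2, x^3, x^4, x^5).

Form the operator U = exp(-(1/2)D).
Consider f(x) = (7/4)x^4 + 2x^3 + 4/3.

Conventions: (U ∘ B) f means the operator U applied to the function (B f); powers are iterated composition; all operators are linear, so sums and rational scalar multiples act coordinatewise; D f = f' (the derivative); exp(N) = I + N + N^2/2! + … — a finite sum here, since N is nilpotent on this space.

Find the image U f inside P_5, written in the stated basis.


the result is g(x) = (7/4)x^4 - (3/2)x^3 - (3/8)x^2 + (5/8)x + 229/192

order-1 term: -(7/2)x^3 - 3x^2
order-2 term: (21/8)x^2 + (3/2)x
order-3 term: -(7/8)x - 1/4
order-4 term: 7/64
the series for exp(-(1/2)D) f terminates at order 4
exp(-(1/2)D) f = (7/4)x^4 - (3/2)x^3 - (3/8)x^2 + (5/8)x + 229/192


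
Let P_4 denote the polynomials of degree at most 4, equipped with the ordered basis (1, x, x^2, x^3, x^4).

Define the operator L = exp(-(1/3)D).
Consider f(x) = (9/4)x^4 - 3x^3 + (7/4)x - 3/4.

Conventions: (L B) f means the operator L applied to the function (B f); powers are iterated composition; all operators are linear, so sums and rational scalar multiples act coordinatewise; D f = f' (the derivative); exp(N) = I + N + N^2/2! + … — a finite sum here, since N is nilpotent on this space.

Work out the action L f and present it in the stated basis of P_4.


g(x) = (9/4)x^4 - 6x^3 + (9/2)x^2 + (5/12)x - 43/36

order-1 term: -3x^3 + 3x^2 - 7/12
order-2 term: (3/2)x^2 - x
order-3 term: -(1/3)x + 1/9
order-4 term: 1/36
the series for exp(-(1/3)D) f terminates at order 4
exp(-(1/3)D) f = (9/4)x^4 - 6x^3 + (9/2)x^2 + (5/12)x - 43/36


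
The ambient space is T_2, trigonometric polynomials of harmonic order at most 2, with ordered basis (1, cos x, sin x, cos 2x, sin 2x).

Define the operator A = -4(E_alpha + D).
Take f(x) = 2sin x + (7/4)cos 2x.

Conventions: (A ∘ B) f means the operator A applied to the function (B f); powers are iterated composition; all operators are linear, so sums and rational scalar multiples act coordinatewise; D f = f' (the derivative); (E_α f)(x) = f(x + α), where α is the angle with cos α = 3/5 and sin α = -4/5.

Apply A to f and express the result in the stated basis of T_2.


g(x) = -(8/5)cos x - (24/5)sin x + (49/25)cos 2x + (182/25)sin 2x

E_alpha f = -(8/5)cos x + (6/5)sin x - (49/100)cos 2x + (42/25)sin 2x
D f = 2cos x - (7/2)sin 2x
(E_alpha + D) f = (2/5)cos x + (6/5)sin x - (49/100)cos 2x - (91/50)sin 2x
(-4(E_alpha + D)) f = -(8/5)cos x - (24/5)sin x + (49/25)cos 2x + (182/25)sin 2x


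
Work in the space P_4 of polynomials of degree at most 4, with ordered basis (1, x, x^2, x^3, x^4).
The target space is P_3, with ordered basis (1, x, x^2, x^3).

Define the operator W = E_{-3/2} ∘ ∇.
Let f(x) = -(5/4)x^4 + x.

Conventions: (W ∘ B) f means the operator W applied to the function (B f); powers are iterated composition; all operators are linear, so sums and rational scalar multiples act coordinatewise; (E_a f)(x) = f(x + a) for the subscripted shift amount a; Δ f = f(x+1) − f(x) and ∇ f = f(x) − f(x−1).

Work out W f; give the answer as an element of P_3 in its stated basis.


g(x) = -5x^3 + 30x^2 - (245/4)x + 87/2

∇ f = -5x^3 + (15/2)x^2 - 5x + 9/4
E_{-3/2} ∇ f = -5x^3 + 30x^2 - (245/4)x + 87/2


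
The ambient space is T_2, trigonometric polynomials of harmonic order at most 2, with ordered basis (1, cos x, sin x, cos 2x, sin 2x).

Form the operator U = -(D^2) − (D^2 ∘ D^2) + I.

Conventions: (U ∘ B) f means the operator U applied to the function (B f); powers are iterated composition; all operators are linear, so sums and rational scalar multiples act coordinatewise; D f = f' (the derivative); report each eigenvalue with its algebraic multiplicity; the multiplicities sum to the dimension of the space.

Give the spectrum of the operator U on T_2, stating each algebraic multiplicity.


λ = -11 (multiplicity 2), λ = 1 (multiplicity 3)

image of 1: 1
image of cos x: cos x
image of sin x: sin x
image of cos 2x: -11cos 2x
image of sin 2x: -11sin 2x
the matrix is diagonal; its diagonal is (1, 1, 1, -11, -11)
for a triangular matrix the eigenvalues are the diagonal entries, with algebraic multiplicity their repetition count


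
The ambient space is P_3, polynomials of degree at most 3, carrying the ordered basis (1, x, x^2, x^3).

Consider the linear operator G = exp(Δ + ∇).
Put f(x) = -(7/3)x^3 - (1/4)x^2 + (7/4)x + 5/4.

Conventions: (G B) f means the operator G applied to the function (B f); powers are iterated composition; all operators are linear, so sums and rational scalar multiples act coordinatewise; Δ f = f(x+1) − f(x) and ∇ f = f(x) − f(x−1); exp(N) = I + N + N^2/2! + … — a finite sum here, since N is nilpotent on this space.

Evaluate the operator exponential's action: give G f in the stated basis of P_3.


order-1 term: -14x^2 - x - 7/6
order-2 term: -28x - 1
order-3 term: -56/3
the series for exp(Δ + ∇) f terminates at order 3
exp(Δ + ∇) f = -(7/3)x^3 - (57/4)x^2 - (109/4)x - 235/12

the image equals g(x) = -(7/3)x^3 - (57/4)x^2 - (109/4)x - 235/12


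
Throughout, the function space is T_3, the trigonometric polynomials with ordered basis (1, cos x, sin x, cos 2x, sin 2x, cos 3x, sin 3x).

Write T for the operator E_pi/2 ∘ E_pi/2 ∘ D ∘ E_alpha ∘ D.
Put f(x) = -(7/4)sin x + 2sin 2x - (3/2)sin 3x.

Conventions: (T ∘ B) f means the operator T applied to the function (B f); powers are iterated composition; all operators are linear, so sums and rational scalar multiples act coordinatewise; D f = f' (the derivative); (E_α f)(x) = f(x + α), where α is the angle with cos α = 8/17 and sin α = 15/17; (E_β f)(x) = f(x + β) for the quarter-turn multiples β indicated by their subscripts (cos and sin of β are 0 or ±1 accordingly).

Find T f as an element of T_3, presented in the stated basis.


D f = -(7/4)cos x + 4cos 2x - (9/2)cos 3x
E_alpha D f = -(14/17)cos x + (105/68)sin x - (644/289)cos 2x - (960/289)sin 2x + (21996/4913)cos 3x - (4455/9826)sin 3x
D (E_alpha ∘ D) f = (105/68)cos x + (14/17)sin x - (1920/289)cos 2x + (1288/289)sin 2x - (13365/9826)cos 3x - (65988/4913)sin 3x
E_pi/2 D (E_alpha ∘ D) f = (14/17)cos x - (105/68)sin x + (1920/289)cos 2x - (1288/289)sin 2x + (65988/4913)cos 3x - (13365/9826)sin 3x
E_pi/2 E_pi/2 D (E_alpha ∘ D) f = -(105/68)cos x - (14/17)sin x - (1920/289)cos 2x + (1288/289)sin 2x + (13365/9826)cos 3x + (65988/4913)sin 3x

the result is g(x) = -(105/68)cos x - (14/17)sin x - (1920/289)cos 2x + (1288/289)sin 2x + (13365/9826)cos 3x + (65988/4913)sin 3x


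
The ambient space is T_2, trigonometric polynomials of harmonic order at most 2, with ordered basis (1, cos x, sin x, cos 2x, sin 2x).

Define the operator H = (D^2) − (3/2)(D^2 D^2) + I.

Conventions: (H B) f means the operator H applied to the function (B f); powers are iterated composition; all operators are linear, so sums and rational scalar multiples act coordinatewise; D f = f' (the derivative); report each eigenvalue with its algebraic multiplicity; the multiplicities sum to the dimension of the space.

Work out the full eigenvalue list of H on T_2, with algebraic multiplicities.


λ = -27 (multiplicity 2), λ = -3/2 (multiplicity 2), λ = 1 (multiplicity 1)

image of 1: 1
image of cos x: -(3/2)cos x
image of sin x: -(3/2)sin x
image of cos 2x: -27cos 2x
image of sin 2x: -27sin 2x
the matrix is diagonal; its diagonal is (1, -3/2, -3/2, -27, -27)
for a triangular matrix the eigenvalues are the diagonal entries, with algebraic multiplicity their repetition count


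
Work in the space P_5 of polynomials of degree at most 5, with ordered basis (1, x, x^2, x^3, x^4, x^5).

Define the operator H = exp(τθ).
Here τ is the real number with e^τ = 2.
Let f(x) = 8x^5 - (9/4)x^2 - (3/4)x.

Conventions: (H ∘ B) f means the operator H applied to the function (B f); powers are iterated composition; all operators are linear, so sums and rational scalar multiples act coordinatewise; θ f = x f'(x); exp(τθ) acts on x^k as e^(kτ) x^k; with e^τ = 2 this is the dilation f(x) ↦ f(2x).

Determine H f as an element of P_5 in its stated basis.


exp(τθ) x^k = e^(kτ) x^k; with e^τ = 2 this sends x^k to 2^k x^k
x ↦ 2 x
x^2 ↦ 4 x^2
x^5 ↦ 32 x^5
applying this coordinatewise to f: exp(τθ) f = 256x^5 - 9x^2 - (3/2)x

the result is g(x) = 256x^5 - 9x^2 - (3/2)x


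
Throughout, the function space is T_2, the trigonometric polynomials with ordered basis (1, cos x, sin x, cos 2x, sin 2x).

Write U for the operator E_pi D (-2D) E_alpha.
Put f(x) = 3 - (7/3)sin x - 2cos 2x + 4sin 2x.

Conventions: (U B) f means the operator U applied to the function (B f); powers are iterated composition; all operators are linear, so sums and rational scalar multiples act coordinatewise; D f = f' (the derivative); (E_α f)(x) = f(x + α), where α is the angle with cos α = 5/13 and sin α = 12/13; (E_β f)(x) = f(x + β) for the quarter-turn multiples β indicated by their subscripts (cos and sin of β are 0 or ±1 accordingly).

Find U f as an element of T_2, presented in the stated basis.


g(x) = (56/13)cos x + (70/39)sin x + (5744/169)cos 2x - (1888/169)sin 2x

E_alpha f = 3 - (28/13)cos x - (35/39)sin x + (718/169)cos 2x - (236/169)sin 2x
D E_alpha f = -(35/39)cos x + (28/13)sin x - (472/169)cos 2x - (1436/169)sin 2x
(-2D) E_alpha f = (70/39)cos x - (56/13)sin x + (944/169)cos 2x + (2872/169)sin 2x
D (-2D) E_alpha f = -(56/13)cos x - (70/39)sin x + (5744/169)cos 2x - (1888/169)sin 2x
E_pi D (-2D) E_alpha f = (56/13)cos x + (70/39)sin x + (5744/169)cos 2x - (1888/169)sin 2x


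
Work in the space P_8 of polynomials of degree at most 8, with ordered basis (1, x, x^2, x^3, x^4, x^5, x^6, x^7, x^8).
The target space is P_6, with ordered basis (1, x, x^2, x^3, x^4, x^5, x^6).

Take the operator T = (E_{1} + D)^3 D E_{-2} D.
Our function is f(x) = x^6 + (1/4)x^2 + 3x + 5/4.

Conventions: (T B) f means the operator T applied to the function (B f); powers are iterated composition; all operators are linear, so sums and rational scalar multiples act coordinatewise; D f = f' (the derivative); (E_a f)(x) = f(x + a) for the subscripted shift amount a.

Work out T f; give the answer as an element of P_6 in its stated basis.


D f = 6x^5 + (1/2)x + 3
E_{-2} D f = 6x^5 - 60x^4 + 240x^3 - 480x^2 + (961/2)x - 190
D E_{-2} D f = 30x^4 - 240x^3 + 720x^2 - 960x + 961/2
E_{1} (D E_{-2} D) f = 30x^4 - 120x^3 + 180x^2 - 120x + 61/2
D (D E_{-2} D) f = 120x^3 - 720x^2 + 1440x - 960
(E_{1} + D) (D E_{-2} D) f = 30x^4 - 540x^2 + 1320x - 1859/2
E_{1} (E_{1} + D) (D E_{-2} D) f = 30x^4 + 120x^3 - 360x^2 + 360x - 239/2
D (E_{1} + D) (D E_{-2} D) f = 120x^3 - 1080x + 1320
(E_{1} + D) (E_{1} + D) (D E_{-2} D) f = 30x^4 + 240x^3 - 360x^2 - 720x + 2401/2
E_{1} (E_{1} + D) (E_{1} + D) (D E_{-2} D) f = 30x^4 + 360x^3 + 540x^2 - 600x + 781/2
D (E_{1} + D) (E_{1} + D) (D E_{-2} D) f = 120x^3 + 720x^2 - 720x - 720
(E_{1} + D) (E_{1} + D) (E_{1} + D) (D E_{-2} D) f = 30x^4 + 480x^3 + 1260x^2 - 1320x - 659/2

the result is g(x) = 30x^4 + 480x^3 + 1260x^2 - 1320x - 659/2


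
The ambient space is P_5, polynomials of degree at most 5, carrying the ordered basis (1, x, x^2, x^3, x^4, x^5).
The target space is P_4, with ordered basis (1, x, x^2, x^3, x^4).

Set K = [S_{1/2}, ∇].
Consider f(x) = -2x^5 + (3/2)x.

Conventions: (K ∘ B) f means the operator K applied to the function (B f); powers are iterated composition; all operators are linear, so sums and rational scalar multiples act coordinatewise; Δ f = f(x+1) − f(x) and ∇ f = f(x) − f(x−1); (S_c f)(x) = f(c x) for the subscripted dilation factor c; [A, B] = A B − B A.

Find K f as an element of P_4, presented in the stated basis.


∇ f = -10x^4 + 20x^3 - 20x^2 + 10x - 1/2
S_{1/2} ∇ f = -(5/8)x^4 + (5/2)x^3 - 5x^2 + 5x - 1/2
S_{1/2} f = -(1/16)x^5 + (3/4)x
∇ S_{1/2} f = -(5/16)x^4 + (5/8)x^3 - (5/8)x^2 + (5/16)x + 11/16
[S_{1/2}, ∇] f = -(5/16)x^4 + (15/8)x^3 - (35/8)x^2 + (75/16)x - 19/16

g(x) = -(5/16)x^4 + (15/8)x^3 - (35/8)x^2 + (75/16)x - 19/16


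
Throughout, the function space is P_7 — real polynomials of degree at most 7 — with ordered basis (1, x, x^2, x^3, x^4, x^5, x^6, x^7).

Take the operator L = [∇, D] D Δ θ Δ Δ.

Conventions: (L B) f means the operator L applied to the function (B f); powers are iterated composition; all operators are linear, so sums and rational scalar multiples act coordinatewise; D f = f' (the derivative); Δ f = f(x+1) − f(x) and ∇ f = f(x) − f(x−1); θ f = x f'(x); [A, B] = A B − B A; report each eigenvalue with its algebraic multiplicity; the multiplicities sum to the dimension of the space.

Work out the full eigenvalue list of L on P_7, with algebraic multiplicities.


image of 1: 0
image of x: 0
image of x^2: 0
image of x^3: 0
image of x^4: 0
image of x^5: 0
image of x^6: 0
image of x^7: 0
the matrix is upper triangular; its diagonal is (0, 0, 0, 0, 0, 0, 0, 0)
for a triangular matrix the eigenvalues are the diagonal entries, with algebraic multiplicity their repetition count

λ = 0 (multiplicity 8)


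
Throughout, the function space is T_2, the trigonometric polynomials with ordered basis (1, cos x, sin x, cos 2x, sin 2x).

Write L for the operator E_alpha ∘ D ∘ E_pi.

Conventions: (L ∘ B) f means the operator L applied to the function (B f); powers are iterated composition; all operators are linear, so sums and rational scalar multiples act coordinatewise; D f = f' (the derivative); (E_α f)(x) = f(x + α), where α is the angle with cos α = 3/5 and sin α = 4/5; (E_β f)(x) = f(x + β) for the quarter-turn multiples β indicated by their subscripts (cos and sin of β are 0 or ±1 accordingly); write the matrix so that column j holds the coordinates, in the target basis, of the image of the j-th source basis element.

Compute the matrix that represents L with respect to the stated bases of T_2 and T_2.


the matrix is [[0, 0, 0, 0, 0]; [0, 4/5, -3/5, 0, 0]; [0, 3/5, 4/5, 0, 0]; [0, 0, 0, -48/25, -14/25]; [0, 0, 0, 14/25, -48/25]] (rows listed top to bottom)

image of 1: 0
image of cos x: (4/5)cos x + (3/5)sin x
image of sin x: -(3/5)cos x + (4/5)sin x
image of cos 2x: -(48/25)cos 2x + (14/25)sin 2x
image of sin 2x: -(14/25)cos 2x - (48/25)sin 2x
each image's coordinates form column j of the matrix


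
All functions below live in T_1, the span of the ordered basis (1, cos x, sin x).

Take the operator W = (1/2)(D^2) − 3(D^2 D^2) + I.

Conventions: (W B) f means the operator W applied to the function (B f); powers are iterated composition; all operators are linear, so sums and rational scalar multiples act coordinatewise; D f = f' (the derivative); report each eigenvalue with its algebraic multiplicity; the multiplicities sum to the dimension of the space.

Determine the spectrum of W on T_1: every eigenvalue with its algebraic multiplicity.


λ = -5/2 (multiplicity 2), λ = 1 (multiplicity 1)

image of 1: 1
image of cos x: -(5/2)cos x
image of sin x: -(5/2)sin x
the matrix is diagonal; its diagonal is (1, -5/2, -5/2)
for a triangular matrix the eigenvalues are the diagonal entries, with algebraic multiplicity their repetition count


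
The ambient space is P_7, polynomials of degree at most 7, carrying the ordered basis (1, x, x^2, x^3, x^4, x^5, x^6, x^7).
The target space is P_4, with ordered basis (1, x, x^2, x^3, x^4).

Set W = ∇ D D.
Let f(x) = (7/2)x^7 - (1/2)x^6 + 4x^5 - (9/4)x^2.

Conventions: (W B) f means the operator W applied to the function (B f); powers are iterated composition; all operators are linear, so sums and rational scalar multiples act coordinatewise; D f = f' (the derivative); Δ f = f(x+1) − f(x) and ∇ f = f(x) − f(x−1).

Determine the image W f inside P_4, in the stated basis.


D f = (49/2)x^6 - 3x^5 + 20x^4 - (9/2)x
D D f = 147x^5 - 15x^4 + 80x^3 - 9/2
∇ (D D) f = 735x^4 - 1530x^3 + 1800x^2 - 1035x + 242

g(x) = 735x^4 - 1530x^3 + 1800x^2 - 1035x + 242


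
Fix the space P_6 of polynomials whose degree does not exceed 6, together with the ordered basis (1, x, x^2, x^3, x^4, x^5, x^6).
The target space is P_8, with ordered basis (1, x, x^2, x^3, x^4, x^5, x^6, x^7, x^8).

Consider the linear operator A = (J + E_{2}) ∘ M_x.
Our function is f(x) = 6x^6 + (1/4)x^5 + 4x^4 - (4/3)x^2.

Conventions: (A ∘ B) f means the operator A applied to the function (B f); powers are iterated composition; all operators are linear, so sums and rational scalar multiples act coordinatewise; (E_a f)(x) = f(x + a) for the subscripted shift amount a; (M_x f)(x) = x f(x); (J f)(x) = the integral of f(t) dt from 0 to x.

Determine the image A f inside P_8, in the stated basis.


g(x) = (3/4)x^8 + (169/28)x^7 + (1019/12)x^6 + 511x^5 + (5204/3)x^4 + (10676/3)x^3 + 4404x^2 + 3040x + 2704/3

M_x f = 6x^7 + (1/4)x^6 + 4x^5 - (4/3)x^3
J M_x f = (3/4)x^8 + (1/28)x^7 + (2/3)x^6 - (1/3)x^4
E_{2} M_x f = 6x^7 + (337/4)x^6 + 511x^5 + 1735x^4 + (10676/3)x^3 + 4404x^2 + 3040x + 2704/3
(J + E_{2}) M_x f = (3/4)x^8 + (169/28)x^7 + (1019/12)x^6 + 511x^5 + (5204/3)x^4 + (10676/3)x^3 + 4404x^2 + 3040x + 2704/3


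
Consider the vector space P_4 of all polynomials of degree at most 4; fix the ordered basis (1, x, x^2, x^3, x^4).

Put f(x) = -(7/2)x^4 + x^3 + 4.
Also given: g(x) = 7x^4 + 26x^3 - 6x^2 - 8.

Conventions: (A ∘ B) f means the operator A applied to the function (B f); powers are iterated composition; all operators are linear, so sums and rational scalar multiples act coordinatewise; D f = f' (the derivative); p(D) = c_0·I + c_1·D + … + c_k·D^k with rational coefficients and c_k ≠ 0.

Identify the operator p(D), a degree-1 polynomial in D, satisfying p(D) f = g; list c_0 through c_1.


D^0 f = -(7/2)x^4 + x^3 + 4
D^1 f = -14x^3 + 3x^2
matching coefficients of g against c_0 f + c_1 Df + … from the top degree down determines the c_i
solution: c_0 = -2, c_1 = -2

p(D) = -2·I − 2·D, i.e. c_0 = -2, c_1 = -2


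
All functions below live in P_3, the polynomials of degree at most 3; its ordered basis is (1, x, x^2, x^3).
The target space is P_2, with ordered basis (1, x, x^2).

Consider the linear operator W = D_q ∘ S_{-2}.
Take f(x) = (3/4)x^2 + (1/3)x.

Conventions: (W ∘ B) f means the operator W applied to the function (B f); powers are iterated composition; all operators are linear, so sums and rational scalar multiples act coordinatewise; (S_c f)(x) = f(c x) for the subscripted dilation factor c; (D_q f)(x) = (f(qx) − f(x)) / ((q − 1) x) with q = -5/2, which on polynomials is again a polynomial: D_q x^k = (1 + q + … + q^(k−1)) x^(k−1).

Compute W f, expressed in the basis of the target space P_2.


S_{-2} f = 3x^2 - (2/3)x
D_q S_{-2} f = -(9/2)x - 2/3

the result is g(x) = -(9/2)x - 2/3


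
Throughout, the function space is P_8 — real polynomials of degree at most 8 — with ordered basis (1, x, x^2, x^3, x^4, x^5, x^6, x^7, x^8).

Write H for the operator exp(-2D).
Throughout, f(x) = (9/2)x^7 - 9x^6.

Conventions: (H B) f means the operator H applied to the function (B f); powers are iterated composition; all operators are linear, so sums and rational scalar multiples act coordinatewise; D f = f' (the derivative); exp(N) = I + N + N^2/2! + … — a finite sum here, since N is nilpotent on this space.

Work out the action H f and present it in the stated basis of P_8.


order-1 term: -63x^6 + 108x^5
order-2 term: 378x^5 - 540x^4
order-3 term: -1260x^4 + 1440x^3
order-4 term: 2520x^3 - 2160x^2
order-5 term: -3024x^2 + 1728x
order-6 term: 2016x - 576
order-7 term: -576
the series for exp(-2D) f terminates at order 7
exp(-2D) f = (9/2)x^7 - 72x^6 + 486x^5 - 1800x^4 + 3960x^3 - 5184x^2 + 3744x - 1152

the image equals g(x) = (9/2)x^7 - 72x^6 + 486x^5 - 1800x^4 + 3960x^3 - 5184x^2 + 3744x - 1152


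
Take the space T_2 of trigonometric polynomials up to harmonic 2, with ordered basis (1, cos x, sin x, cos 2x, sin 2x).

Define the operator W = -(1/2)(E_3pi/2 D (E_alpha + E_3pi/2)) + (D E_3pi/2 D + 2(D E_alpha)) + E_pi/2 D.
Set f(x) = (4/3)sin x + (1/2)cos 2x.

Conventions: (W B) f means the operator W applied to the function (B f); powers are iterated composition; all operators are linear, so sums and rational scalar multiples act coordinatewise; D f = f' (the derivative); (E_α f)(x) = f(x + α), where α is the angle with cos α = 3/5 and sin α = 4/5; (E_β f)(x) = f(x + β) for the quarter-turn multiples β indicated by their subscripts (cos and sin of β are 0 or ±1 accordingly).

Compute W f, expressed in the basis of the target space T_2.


g(x) = (46/15)cos x - (58/15)sin x - (2/5)cos 2x + (11/5)sin 2x

E_alpha f = (16/15)cos x + (4/5)sin x - (7/50)cos 2x - (12/25)sin 2x
E_3pi/2 f = -(4/3)cos x - (1/2)cos 2x
(E_alpha + E_3pi/2) f = -(4/15)cos x + (4/5)sin x - (16/25)cos 2x - (12/25)sin 2x
D (E_alpha + E_3pi/2) f = (4/5)cos x + (4/15)sin x - (24/25)cos 2x + (32/25)sin 2x
E_3pi/2 D (E_alpha + E_3pi/2) f = -(4/15)cos x + (4/5)sin x + (24/25)cos 2x - (32/25)sin 2x
(-(1/2)(E_3pi/2 D (E_alpha + E_3pi/2))) f = (2/15)cos x - (2/5)sin x - (12/25)cos 2x + (16/25)sin 2x
D f = (4/3)cos x - sin 2x
E_3pi/2 D f = (4/3)sin x + sin 2x
D E_3pi/2 D f = (4/3)cos x + 2cos 2x
E_alpha f = (16/15)cos x + (4/5)sin x - (7/50)cos 2x - (12/25)sin 2x
D E_alpha f = (4/5)cos x - (16/15)sin x - (24/25)cos 2x + (7/25)sin 2x
(2(D E_alpha)) f = (8/5)cos x - (32/15)sin x - (48/25)cos 2x + (14/25)sin 2x
(D E_3pi/2 D + 2(D E_alpha)) f = (44/15)cos x - (32/15)sin x + (2/25)cos 2x + (14/25)sin 2x
D f = (4/3)cos x - sin 2x
E_pi/2 D f = -(4/3)sin x + sin 2x
(-(1/2)(E_3pi/2 D (E_alpha + E_3pi/2)) + (D E_3pi/2 D + 2(D E_alpha)) + E_pi/2 D) f = (46/15)cos x - (58/15)sin x - (2/5)cos 2x + (11/5)sin 2x


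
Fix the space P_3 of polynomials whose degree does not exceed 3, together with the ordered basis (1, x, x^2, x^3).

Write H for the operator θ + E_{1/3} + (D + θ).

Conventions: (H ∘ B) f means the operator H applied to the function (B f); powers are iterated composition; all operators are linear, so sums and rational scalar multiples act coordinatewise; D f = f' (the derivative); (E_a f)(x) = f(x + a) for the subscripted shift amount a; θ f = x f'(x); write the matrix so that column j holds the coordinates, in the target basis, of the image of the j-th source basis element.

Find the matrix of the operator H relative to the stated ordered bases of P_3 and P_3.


image of 1: 1
image of x: 3x + 4/3
image of x^2: 5x^2 + (8/3)x + 1/9
image of x^3: 7x^3 + 4x^2 + (1/3)x + 1/27
each image's coordinates form column j of the matrix

the matrix is [[1, 4/3, 1/9, 1/27]; [0, 3, 8/3, 1/3]; [0, 0, 5, 4]; [0, 0, 0, 7]] (rows listed top to bottom)


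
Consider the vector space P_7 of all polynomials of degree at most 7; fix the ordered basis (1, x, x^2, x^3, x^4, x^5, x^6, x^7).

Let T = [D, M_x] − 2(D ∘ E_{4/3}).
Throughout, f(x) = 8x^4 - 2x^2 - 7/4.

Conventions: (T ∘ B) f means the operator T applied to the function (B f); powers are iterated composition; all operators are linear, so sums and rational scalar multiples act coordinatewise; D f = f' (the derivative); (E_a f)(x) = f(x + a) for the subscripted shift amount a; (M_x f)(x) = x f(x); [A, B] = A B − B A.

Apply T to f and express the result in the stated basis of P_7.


M_x f = 8x^5 - 2x^3 - (7/4)x
D M_x f = 40x^4 - 6x^2 - 7/4
D f = 32x^3 - 4x
M_x D f = 32x^4 - 4x^2
[D, M_x] f = 8x^4 - 2x^2 - 7/4
E_{4/3} f = 8x^4 + (128/3)x^3 + (250/3)x^2 + (1904/27)x + 6473/324
D E_{4/3} f = 32x^3 + 128x^2 + (500/3)x + 1904/27
(-2(D ∘ E_{4/3})) f = -64x^3 - 256x^2 - (1000/3)x - 3808/27
([D, M_x] − 2(D ∘ E_{4/3})) f = 8x^4 - 64x^3 - 258x^2 - (1000/3)x - 15421/108

the image equals g(x) = 8x^4 - 64x^3 - 258x^2 - (1000/3)x - 15421/108


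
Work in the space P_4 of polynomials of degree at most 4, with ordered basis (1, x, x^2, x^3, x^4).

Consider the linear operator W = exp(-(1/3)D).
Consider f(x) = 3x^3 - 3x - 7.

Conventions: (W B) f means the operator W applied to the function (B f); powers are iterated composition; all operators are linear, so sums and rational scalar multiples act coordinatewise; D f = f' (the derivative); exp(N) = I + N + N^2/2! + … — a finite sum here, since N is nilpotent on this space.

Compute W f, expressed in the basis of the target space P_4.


the image equals g(x) = 3x^3 - 3x^2 - 2x - 55/9

order-1 term: -3x^2 + 1
order-2 term: x
order-3 term: -1/9
the series for exp(-(1/3)D) f terminates at order 3
exp(-(1/3)D) f = 3x^3 - 3x^2 - 2x - 55/9


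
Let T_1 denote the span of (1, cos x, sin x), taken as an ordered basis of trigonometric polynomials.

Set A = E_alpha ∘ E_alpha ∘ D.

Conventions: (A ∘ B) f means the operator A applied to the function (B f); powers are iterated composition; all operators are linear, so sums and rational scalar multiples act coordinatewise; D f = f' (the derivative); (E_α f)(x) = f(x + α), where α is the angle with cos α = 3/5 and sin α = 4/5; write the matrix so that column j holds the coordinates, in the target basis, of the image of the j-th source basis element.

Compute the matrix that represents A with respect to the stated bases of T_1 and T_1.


image of 1: 0
image of cos x: -(24/25)cos x + (7/25)sin x
image of sin x: -(7/25)cos x - (24/25)sin x
each image's coordinates form column j of the matrix

the matrix is [[0, 0, 0]; [0, -24/25, -7/25]; [0, 7/25, -24/25]] (rows listed top to bottom)


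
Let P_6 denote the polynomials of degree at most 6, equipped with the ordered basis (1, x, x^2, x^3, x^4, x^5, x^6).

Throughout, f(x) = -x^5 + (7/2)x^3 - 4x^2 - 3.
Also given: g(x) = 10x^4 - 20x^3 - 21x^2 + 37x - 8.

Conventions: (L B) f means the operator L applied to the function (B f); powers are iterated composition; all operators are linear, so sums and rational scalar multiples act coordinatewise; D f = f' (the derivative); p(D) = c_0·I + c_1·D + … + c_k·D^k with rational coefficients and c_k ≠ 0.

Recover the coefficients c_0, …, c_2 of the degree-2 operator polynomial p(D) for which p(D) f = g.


c_0 = 0, c_1 = -2, c_2 = 1

D^0 f = -x^5 + (7/2)x^3 - 4x^2 - 3
D^1 f = -5x^4 + (21/2)x^2 - 8x
D^2 f = -20x^3 + 21x - 8
matching coefficients of g against c_0 f + c_1 Df + … from the top degree down determines the c_i
solution: c_0 = 0, c_1 = -2, c_2 = 1


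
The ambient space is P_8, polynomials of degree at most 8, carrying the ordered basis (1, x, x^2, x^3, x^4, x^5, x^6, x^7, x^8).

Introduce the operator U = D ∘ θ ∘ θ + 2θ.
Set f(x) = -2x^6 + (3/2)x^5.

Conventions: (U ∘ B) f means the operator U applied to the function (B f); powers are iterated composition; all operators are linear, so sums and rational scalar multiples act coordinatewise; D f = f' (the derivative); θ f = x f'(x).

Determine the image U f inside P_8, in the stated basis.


θ f = -12x^6 + (15/2)x^5
θ θ f = -72x^6 + (75/2)x^5
D θ θ f = -432x^5 + (375/2)x^4
θ f = -12x^6 + (15/2)x^5
(2θ) f = -24x^6 + 15x^5
(D ∘ θ ∘ θ + 2θ) f = -24x^6 - 417x^5 + (375/2)x^4

the image equals g(x) = -24x^6 - 417x^5 + (375/2)x^4


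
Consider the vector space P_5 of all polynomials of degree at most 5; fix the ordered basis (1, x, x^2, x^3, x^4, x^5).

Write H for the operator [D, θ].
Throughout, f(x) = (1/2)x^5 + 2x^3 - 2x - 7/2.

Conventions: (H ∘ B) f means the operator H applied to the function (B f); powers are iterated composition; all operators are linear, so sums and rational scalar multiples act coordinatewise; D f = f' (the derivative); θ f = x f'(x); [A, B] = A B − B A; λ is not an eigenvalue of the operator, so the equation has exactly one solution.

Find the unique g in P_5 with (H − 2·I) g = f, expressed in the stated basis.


g(x) = -(1/4)x^5 - (5/8)x^4 - (9/4)x^3 - (27/8)x^2 - (19/8)x + 9/16

write g with unknown coordinates in the stated basis and equate coefficients in (H − 2·I) g = f
solving from the highest basis element down gives g = -(1/4)x^5 - (5/8)x^4 - (9/4)x^3 - (27/8)x^2 - (19/8)x + 9/16
check: H g = -(5/4)x^4 - (5/2)x^3 - (27/4)x^2 - (27/4)x - 19/8
so H g − 2·g = (1/2)x^5 + 2x^3 - 2x - 7/2 = f ✓


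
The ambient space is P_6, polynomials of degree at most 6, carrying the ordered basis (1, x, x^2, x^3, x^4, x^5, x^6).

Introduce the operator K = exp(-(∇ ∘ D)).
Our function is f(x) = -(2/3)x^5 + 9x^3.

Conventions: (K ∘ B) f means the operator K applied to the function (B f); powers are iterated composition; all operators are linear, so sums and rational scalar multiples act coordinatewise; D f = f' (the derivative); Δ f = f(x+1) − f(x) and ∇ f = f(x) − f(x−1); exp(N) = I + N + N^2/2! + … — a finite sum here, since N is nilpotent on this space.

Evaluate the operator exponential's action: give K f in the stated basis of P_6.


order-1 term: (40/3)x^3 - 20x^2 - (122/3)x + 71/3
order-2 term: -40x + 40
the series for exp(-(∇ ∘ D)) f terminates at order 2
exp(-(∇ ∘ D)) f = -(2/3)x^5 + (67/3)x^3 - 20x^2 - (242/3)x + 191/3

g(x) = -(2/3)x^5 + (67/3)x^3 - 20x^2 - (242/3)x + 191/3


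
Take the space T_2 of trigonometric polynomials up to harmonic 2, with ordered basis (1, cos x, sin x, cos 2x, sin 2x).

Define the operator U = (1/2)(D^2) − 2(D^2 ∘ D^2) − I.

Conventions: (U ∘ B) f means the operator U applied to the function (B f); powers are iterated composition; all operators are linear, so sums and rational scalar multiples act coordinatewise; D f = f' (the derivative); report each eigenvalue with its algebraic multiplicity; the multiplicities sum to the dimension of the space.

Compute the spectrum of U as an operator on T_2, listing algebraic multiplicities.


image of 1: -1
image of cos x: -(7/2)cos x
image of sin x: -(7/2)sin x
image of cos 2x: -35cos 2x
image of sin 2x: -35sin 2x
the matrix is diagonal; its diagonal is (-1, -7/2, -7/2, -35, -35)
for a triangular matrix the eigenvalues are the diagonal entries, with algebraic multiplicity their repetition count

λ = -35 (multiplicity 2), λ = -7/2 (multiplicity 2), λ = -1 (multiplicity 1)


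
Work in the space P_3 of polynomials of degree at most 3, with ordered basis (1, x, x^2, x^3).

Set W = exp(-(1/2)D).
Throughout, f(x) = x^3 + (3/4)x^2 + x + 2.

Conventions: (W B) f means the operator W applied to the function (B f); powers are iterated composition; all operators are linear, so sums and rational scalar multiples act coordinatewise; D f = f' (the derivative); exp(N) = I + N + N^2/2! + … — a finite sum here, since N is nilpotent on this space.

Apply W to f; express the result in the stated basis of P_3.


order-1 term: -(3/2)x^2 - (3/4)x - 1/2
order-2 term: (3/4)x + 3/16
order-3 term: -1/8
the series for exp(-(1/2)D) f terminates at order 3
exp(-(1/2)D) f = x^3 - (3/4)x^2 + x + 25/16

the result is g(x) = x^3 - (3/4)x^2 + x + 25/16


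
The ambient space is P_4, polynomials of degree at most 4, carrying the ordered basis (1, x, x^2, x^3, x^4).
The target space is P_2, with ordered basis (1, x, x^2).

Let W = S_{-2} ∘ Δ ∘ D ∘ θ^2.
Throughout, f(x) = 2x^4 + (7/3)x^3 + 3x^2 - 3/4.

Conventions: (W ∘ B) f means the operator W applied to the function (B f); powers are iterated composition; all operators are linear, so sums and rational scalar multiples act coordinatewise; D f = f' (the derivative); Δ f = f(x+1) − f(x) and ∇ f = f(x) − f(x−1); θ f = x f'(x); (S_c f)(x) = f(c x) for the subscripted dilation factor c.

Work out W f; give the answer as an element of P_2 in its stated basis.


θ f = 8x^4 + 7x^3 + 6x^2
θ θ f = 32x^4 + 21x^3 + 12x^2
D θ^2 f = 128x^3 + 63x^2 + 24x
Δ D θ^2 f = 384x^2 + 510x + 215
S_{-2} Δ D θ^2 f = 1536x^2 - 1020x + 215

g(x) = 1536x^2 - 1020x + 215


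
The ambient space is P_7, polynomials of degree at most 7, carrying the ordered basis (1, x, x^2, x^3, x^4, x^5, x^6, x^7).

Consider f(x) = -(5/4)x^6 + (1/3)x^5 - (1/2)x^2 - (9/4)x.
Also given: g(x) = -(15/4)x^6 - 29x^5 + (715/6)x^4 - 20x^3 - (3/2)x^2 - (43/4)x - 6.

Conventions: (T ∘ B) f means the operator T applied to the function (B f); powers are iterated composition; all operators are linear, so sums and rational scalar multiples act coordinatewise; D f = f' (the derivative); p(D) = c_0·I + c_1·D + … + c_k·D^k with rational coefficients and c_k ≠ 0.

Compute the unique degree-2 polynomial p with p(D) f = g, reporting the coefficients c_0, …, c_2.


D^0 f = -(5/4)x^6 + (1/3)x^5 - (1/2)x^2 - (9/4)x
D^1 f = -(15/2)x^5 + (5/3)x^4 - x - 9/4
D^2 f = -(75/2)x^4 + (20/3)x^3 - 1
matching coefficients of g against c_0 f + c_1 Df + … from the top degree down determines the c_i
solution: c_0 = 3, c_1 = 4, c_2 = -3

p(D) = 3·I + 4·D − 3·D^2, i.e. c_0 = 3, c_1 = 4, c_2 = -3


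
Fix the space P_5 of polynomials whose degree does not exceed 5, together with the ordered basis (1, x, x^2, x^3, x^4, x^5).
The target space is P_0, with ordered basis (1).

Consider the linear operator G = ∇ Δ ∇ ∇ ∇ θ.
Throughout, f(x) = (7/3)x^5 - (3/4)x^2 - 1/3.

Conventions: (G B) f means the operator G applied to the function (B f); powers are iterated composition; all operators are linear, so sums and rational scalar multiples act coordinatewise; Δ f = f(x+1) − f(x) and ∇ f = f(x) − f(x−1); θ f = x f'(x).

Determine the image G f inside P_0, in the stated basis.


θ f = (35/3)x^5 - (3/2)x^2
∇ θ f = (175/3)x^4 - (350/3)x^3 + (350/3)x^2 - (184/3)x + 79/6
∇ ∇ θ f = (700/3)x^3 - 700x^2 + (2450/3)x - 353
∇ ∇ ∇ θ f = 700x^2 - 2100x + 1750
Δ (∇ ∇ ∇) θ f = 1400x - 1400
∇ Δ (∇ ∇ ∇) θ f = 1400

the image equals g(x) = 1400


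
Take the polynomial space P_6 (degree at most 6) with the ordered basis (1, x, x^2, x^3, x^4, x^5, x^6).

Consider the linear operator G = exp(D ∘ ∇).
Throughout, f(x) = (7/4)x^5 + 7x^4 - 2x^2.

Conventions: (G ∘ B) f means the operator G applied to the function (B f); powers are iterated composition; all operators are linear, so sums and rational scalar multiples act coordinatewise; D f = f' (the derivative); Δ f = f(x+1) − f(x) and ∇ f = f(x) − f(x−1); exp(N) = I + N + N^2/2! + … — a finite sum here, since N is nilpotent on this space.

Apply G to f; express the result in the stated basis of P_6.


g(x) = (7/4)x^5 + 7x^4 + 35x^3 + (59/2)x^2 + 56x - 23/4

order-1 term: 35x^3 + (63/2)x^2 - 49x + 61/4
order-2 term: 105x - 21
the series for exp(D ∘ ∇) f terminates at order 2
exp(D ∘ ∇) f = (7/4)x^5 + 7x^4 + 35x^3 + (59/2)x^2 + 56x - 23/4
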